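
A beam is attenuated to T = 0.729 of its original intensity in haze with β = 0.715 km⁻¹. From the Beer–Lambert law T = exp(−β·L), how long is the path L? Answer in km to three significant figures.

Beer–Lambert: T = exp(−βL) ⇒ L = −ln(T)/β = −ln(0.729)/0.715 = 0.3161/0.715 = 0.4421 km.

0.442 km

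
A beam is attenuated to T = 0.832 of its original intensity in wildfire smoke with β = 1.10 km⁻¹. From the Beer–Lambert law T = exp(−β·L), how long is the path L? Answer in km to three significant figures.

0.167 km

Beer–Lambert: T = exp(−βL) ⇒ L = −ln(T)/β = −ln(0.832)/1.10 = 0.1839/1.10 = 0.1672 km.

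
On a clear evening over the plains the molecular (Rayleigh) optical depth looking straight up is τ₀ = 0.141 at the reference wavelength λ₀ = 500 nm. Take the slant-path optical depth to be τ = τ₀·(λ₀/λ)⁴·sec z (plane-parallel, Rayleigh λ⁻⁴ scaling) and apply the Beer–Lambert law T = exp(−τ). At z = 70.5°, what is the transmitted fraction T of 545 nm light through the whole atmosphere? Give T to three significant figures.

0.741

sec 70.5° = 2.9957.
τ = 0.141 × (500/545)⁴ × 2.9957 = 0.141 × 0.7084 × 2.9957 = 0.2992.
T = exp(−0.2992) = 0.7414.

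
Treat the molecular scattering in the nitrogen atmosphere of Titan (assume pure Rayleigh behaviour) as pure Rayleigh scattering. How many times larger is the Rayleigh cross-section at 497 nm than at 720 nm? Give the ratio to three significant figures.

4.40

Rayleigh scattering ∝ λ⁻⁴, so the ratio of coefficients is the inverse fourth power of the wavelength ratio.
σ(497)/σ(720) = (720/497)⁴ = (1.4487)⁴ = 4.405.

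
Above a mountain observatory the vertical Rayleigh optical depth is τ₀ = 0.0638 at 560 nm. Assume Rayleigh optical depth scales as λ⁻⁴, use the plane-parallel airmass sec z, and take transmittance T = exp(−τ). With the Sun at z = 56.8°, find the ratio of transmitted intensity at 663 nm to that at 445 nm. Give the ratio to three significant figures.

Airmass: sec 56.8° = 1.8263.
τ(663 nm) = 0.0638 × (560/663)⁴ × 1.8263 = 0.0638 × 0.5090 × 1.8263 = 0.0593.
τ(445 nm) = 0.0638 × (560/445)⁴ × 1.8263 = 0.0638 × 2.5079 × 1.8263 = 0.2922.
T(663)/T(445) = exp(τ_B − τ_A) = exp(0.2329) = 1.2623.

1.26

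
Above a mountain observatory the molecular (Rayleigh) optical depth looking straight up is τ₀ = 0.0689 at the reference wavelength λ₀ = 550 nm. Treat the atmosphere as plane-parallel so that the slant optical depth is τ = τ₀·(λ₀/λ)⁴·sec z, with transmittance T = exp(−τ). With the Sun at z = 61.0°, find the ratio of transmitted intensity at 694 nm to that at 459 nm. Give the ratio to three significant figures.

1.27

Airmass: sec 61.0° = 2.0627.
τ(694 nm) = 0.0689 × (550/694)⁴ × 2.0627 = 0.0689 × 0.3945 × 2.0627 = 0.0561.
τ(459 nm) = 0.0689 × (550/459)⁴ × 2.0627 = 0.0689 × 2.0616 × 2.0627 = 0.2930.
T(694)/T(459) = exp(τ_B − τ_A) = exp(0.2369) = 1.2673.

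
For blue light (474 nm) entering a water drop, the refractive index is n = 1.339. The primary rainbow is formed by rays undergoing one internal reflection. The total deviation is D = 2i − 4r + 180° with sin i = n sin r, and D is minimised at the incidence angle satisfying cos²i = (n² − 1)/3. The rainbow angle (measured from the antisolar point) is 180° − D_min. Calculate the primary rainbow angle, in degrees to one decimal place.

41.2°

cos²i = (1.79292 − 1)/3 = 0.26431; i = arccos(0.51411) = 59.062°.
sin r = sin 59.062°/1.339 = 0.64057; r = 39.834°.
D_min = 2·59.062° − 4·39.834° + 180° = 138.786°.
Rainbow angle = 180° − D_min = 41.214°.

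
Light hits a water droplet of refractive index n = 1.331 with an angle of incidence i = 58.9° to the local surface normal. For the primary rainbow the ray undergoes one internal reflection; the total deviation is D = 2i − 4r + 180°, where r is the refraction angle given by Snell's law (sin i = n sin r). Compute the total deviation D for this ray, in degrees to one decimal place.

137.6°

sin r = sin 58.9° / 1.331 = 0.8563/1.331 = 0.6433; r = 40.04°.
D = 2·58.9° − 4·40.04° + 180° = 117.80° − 160.16° + 180° = 137.64°.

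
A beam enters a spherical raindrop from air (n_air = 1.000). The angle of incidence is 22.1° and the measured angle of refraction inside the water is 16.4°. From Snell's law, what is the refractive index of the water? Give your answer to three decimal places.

1.333

n = sin θ_i / sin θ_r = sin 22.1° / sin 16.4° = 0.3762 / 0.2823 = 1.3325.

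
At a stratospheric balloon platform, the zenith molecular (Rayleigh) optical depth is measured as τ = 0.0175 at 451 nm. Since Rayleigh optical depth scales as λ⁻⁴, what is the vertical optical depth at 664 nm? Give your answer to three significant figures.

0.00372

τ(664 nm) = τ(451 nm) × (451/664)⁴ = 0.0175 × (0.6792)⁴ = 0.0175 × 0.2128 = 0.0037.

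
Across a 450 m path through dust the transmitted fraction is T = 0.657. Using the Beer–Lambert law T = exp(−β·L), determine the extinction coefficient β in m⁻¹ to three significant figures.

0.000933 m⁻¹

Beer–Lambert: T = exp(−βL) ⇒ β = −ln(T)/L = −ln(0.657)/450 = 0.4201/450 = 0.0009335 m⁻¹.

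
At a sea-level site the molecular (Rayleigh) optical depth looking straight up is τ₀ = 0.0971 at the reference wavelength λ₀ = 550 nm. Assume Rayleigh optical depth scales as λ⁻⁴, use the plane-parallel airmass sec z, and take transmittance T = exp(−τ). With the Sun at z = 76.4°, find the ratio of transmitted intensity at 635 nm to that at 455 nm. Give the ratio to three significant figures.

1.91

Airmass: sec 76.4° = 4.2527.
τ(635 nm) = 0.0971 × (550/635)⁴ × 4.2527 = 0.0971 × 0.5628 × 4.2527 = 0.2324.
τ(455 nm) = 0.0971 × (550/455)⁴ × 4.2527 = 0.0971 × 2.1350 × 4.2527 = 0.8816.
T(635)/T(455) = exp(τ_B − τ_A) = exp(0.6492) = 1.9141.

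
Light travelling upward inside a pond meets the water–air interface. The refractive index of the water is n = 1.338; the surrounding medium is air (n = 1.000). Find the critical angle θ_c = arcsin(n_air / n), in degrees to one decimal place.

sin θ_c = n_air / n = 1.000 / 1.338 = 0.7474.
θ_c = arcsin(0.7474) = 48.36°.

48.4°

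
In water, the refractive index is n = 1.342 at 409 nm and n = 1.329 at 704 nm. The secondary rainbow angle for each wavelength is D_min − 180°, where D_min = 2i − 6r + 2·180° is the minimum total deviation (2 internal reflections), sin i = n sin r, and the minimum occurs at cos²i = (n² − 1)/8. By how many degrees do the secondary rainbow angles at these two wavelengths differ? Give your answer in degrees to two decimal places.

At 409 nm (n = 1.342): cos²i = 0.10012 → i = 71.554°, r = 44.981°, D_min = 233.222°, rainbow angle = 53.222°.
At 704 nm (n = 1.329): cos²i = 0.09578 → i = 71.972°, r = 45.685°, D_min = 229.837°, rainbow angle = 49.837°.
Angular width = |53.222° − 49.837°| = 3.385°.

3.39°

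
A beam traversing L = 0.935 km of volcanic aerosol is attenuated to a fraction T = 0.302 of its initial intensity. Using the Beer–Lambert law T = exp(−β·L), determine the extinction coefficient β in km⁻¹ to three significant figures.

Beer–Lambert: T = exp(−βL) ⇒ β = −ln(T)/L = −ln(0.302)/0.935 = 1.1973/0.935 = 1.281 km⁻¹.

1.28 km⁻¹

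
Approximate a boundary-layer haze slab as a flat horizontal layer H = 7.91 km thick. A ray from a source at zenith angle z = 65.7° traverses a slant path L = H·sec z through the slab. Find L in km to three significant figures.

sec z = 1/cos 65.7° = 2.4300.
L = 7.91 × 2.4300 = 19.222 km.

19.2 km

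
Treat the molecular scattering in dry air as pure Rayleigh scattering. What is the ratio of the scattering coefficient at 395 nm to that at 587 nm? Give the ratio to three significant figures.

Rayleigh scattering ∝ λ⁻⁴, so the ratio of coefficients is the inverse fourth power of the wavelength ratio.
σ(395)/σ(587) = (587/395)⁴ = (1.4861)⁴ = 4.877.

4.88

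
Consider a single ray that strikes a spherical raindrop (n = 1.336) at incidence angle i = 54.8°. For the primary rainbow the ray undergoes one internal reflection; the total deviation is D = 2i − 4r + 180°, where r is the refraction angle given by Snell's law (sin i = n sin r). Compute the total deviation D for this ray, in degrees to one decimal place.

138.8°

sin r = sin 54.8° / 1.336 = 0.8171/1.336 = 0.6116; r = 37.71°.
D = 2·54.8° − 4·37.71° + 180° = 109.60° − 150.83° + 180° = 138.77°.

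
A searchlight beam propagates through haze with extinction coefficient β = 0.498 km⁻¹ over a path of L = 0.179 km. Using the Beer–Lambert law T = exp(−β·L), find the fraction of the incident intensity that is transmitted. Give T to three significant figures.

0.915

τ = β·L = 0.498 × 0.179 = 0.0891.
T = exp(−0.0891) = 0.9147.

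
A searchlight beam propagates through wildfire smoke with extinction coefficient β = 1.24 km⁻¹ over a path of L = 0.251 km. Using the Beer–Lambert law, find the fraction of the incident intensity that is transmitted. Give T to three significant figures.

τ = β·L = 1.24 × 0.251 = 0.3112.
T = exp(−0.3112) = 0.7325.

0.733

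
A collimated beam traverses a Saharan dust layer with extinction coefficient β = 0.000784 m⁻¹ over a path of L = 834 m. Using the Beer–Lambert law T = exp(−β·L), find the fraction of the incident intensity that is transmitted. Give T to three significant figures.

τ = β·L = 0.000784 × 834 = 0.6539.
T = exp(−0.6539) = 0.5200.

0.520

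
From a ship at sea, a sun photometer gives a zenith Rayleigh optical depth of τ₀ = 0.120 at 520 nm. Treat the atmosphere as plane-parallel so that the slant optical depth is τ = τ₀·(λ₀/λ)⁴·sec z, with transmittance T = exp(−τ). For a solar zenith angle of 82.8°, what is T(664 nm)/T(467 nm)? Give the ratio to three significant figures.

Airmass: sec 82.8° = 7.9787.
τ(664 nm) = 0.120 × (520/664)⁴ × 7.9787 = 0.120 × 0.3761 × 7.9787 = 0.3601.
τ(467 nm) = 0.120 × (520/467)⁴ × 7.9787 = 0.120 × 1.5373 × 7.9787 = 1.4718.
T(664)/T(467) = exp(τ_B − τ_A) = exp(1.1117) = 3.0396.

3.04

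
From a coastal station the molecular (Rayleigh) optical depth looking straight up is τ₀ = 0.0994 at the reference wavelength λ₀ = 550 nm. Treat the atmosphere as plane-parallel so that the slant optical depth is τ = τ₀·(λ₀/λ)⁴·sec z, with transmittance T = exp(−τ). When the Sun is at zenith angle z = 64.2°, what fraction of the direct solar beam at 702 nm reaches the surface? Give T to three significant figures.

0.918

sec 64.2° = 2.2976.
τ = 0.0994 × (550/702)⁴ × 2.2976 = 0.0994 × 0.3768 × 2.2976 = 0.0861.
T = exp(−0.0861) = 0.9175.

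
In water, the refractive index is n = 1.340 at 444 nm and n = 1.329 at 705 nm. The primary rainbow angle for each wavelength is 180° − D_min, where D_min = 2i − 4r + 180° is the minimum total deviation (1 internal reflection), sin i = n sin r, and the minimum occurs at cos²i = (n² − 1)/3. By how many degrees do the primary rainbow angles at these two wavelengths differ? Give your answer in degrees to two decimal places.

At 444 nm (n = 1.340): cos²i = 0.26520 → i = 59.004°, r = 39.770°, D_min = 138.929°, rainbow angle = 41.071°.
At 705 nm (n = 1.329): cos²i = 0.25541 → i = 59.643°, r = 40.487°, D_min = 137.337°, rainbow angle = 42.663°.
Angular width = |41.071° − 42.663°| = 1.592°.

1.59°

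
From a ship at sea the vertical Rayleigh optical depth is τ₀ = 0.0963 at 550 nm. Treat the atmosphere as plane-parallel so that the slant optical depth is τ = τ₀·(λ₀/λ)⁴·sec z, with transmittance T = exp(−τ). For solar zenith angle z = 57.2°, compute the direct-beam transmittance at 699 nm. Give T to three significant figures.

sec 57.2° = 1.8460.
τ = 0.0963 × (550/699)⁴ × 1.8460 = 0.0963 × 0.3833 × 1.8460 = 0.0681.
T = exp(−0.0681) = 0.9341.

0.934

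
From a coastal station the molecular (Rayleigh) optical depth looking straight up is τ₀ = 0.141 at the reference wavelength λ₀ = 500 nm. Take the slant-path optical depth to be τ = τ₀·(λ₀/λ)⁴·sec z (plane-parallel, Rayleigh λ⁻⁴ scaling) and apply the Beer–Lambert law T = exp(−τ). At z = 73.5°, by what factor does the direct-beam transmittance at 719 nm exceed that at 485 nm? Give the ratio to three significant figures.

1.56

Airmass: sec 73.5° = 3.5209.
τ(719 nm) = 0.141 × (500/719)⁴ × 3.5209 = 0.141 × 0.2339 × 3.5209 = 0.1161.
τ(485 nm) = 0.141 × (500/485)⁴ × 3.5209 = 0.141 × 1.1296 × 3.5209 = 0.5608.
T(719)/T(485) = exp(τ_B − τ_A) = exp(0.4447) = 1.5600.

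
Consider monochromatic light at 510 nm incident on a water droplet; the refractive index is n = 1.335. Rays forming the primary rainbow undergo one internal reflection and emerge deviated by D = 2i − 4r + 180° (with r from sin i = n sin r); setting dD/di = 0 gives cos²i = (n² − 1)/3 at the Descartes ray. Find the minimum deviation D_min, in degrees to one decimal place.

138.2°

cos²i = (1.78222 − 1)/3 = 0.26074; i = arccos(0.51063) = 59.294°.
sin r = sin 59.294°/1.335 = 0.64405; r = 40.094°.
D_min = 2·59.294° − 4·40.094° + 180° = 138.212°.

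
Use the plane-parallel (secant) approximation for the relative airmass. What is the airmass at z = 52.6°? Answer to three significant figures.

X = sec z = 1/cos 52.6° = 1/0.6074 = 1.6464.

1.65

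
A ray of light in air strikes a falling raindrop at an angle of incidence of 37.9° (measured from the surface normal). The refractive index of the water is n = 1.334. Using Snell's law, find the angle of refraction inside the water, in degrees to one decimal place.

Snell: sin θ_r = sin θ_i / n = sin 37.9° / 1.334 = 0.6143 / 1.334 = 0.4605.
θ_r = arcsin(0.4605) = 27.42°.

27.4°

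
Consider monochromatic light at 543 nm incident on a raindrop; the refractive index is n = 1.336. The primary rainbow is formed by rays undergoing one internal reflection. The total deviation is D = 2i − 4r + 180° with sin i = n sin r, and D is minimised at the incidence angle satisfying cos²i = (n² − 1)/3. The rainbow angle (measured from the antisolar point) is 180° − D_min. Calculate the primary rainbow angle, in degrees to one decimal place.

41.6°

cos²i = (1.78490 − 1)/3 = 0.26163; i = arccos(0.51150) = 59.236°.
sin r = sin 59.236°/1.336 = 0.64318; r = 40.029°.
D_min = 2·59.236° − 4·40.029° + 180° = 138.356°.
Rainbow angle = 180° − D_min = 41.644°.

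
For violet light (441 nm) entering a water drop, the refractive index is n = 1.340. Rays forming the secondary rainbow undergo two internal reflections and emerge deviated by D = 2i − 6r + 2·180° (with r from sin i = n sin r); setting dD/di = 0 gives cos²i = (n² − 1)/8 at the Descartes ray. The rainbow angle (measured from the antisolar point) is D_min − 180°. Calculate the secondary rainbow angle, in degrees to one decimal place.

52.7°

cos²i = (1.79560 − 1)/8 = 0.09945; i = arccos(0.31536) = 71.618°.
sin r = sin 71.618°/1.340 = 0.70819; r = 45.088°.
D_min = 2·71.618° − 6·45.088° + 360° = 232.709°.
Rainbow angle = D_min − 180° = 52.709°.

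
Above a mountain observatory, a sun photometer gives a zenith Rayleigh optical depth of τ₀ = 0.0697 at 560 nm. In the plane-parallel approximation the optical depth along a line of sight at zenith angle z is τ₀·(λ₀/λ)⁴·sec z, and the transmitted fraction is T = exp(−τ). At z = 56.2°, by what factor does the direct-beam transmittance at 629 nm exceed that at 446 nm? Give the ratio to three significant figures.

Airmass: sec 56.2° = 1.7976.
τ(629 nm) = 0.0697 × (560/629)⁴ × 1.7976 = 0.0697 × 0.6283 × 1.7976 = 0.0787.
τ(446 nm) = 0.0697 × (560/446)⁴ × 1.7976 = 0.0697 × 2.4855 × 1.7976 = 0.3114.
T(629)/T(446) = exp(τ_B − τ_A) = exp(0.2327) = 1.2620.

1.26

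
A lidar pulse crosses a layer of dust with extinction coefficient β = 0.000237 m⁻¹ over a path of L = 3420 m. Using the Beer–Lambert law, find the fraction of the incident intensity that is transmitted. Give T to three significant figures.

τ = β·L = 0.000237 × 3420 = 0.8105.
T = exp(−0.8105) = 0.4446.

0.445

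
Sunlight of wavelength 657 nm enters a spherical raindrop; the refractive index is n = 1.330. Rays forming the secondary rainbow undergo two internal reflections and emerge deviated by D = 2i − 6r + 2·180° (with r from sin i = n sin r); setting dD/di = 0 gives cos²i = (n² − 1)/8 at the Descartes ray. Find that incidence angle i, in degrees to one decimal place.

71.9°

cos²i = (1.330² − 1)/8 = (1.76890 − 1)/8 = 0.09611.
cos i = 0.31002, so i = 71.940°.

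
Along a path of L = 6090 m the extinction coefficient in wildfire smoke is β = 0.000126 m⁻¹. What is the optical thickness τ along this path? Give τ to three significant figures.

0.767

τ = β·L = 0.000126 × 6090 = 0.7673.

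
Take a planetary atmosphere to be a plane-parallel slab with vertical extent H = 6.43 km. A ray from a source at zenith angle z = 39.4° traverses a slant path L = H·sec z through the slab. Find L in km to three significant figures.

sec z = 1/cos 39.4° = 1.2941.
L = 6.43 × 1.2941 = 8.321 km.

8.32 km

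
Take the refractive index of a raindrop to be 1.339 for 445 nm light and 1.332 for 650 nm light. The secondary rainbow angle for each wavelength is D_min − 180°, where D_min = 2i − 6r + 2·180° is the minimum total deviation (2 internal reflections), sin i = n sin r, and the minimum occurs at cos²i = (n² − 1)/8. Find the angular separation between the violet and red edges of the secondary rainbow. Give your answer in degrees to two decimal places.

1.82°

At 445 nm (n = 1.339): cos²i = 0.09912 → i = 71.650°, r = 45.141°, D_min = 232.451°, rainbow angle = 52.451°.
At 650 nm (n = 1.332): cos²i = 0.09678 → i = 71.875°, r = 45.520°, D_min = 230.628°, rainbow angle = 50.628°.
Angular width = |52.451° − 50.628°| = 1.823°.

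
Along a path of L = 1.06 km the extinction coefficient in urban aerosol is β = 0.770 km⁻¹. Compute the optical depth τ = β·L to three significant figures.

τ = β·L = 0.770 × 1.06 = 0.8162.

0.816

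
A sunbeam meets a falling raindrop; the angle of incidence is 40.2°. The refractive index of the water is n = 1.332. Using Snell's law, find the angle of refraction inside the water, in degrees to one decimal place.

29.0°

Snell: sin θ_r = sin θ_i / n = sin 40.2° / 1.332 = 0.6455 / 1.332 = 0.4846.
θ_r = arcsin(0.4846) = 28.98°.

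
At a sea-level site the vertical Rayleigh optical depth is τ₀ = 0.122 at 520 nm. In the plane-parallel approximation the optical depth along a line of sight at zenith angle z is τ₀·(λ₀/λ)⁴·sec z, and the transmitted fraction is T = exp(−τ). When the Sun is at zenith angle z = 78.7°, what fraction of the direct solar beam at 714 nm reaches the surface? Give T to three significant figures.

sec 78.7° = 5.1034.
τ = 0.122 × (520/714)⁴ × 5.1034 = 0.122 × 0.2813 × 5.1034 = 0.1752.
T = exp(−0.1752) = 0.8393.

0.839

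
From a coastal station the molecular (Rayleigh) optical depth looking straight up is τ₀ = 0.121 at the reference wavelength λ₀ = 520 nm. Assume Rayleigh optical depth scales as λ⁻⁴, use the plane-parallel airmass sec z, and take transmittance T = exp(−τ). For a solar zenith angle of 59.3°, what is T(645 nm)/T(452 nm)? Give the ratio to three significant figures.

Airmass: sec 59.3° = 1.9587.
τ(645 nm) = 0.121 × (520/645)⁴ × 1.9587 = 0.121 × 0.4224 × 1.9587 = 0.1001.
τ(452 nm) = 0.121 × (520/452)⁴ × 1.9587 = 0.121 × 1.7517 × 1.9587 = 0.4152.
T(645)/T(452) = exp(τ_B − τ_A) = exp(0.3150) = 1.3703.

1.37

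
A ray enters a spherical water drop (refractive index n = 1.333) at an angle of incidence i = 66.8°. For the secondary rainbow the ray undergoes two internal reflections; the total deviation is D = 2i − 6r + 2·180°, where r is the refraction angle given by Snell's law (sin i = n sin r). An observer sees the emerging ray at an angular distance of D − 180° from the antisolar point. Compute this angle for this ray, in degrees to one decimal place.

52.0°

sin r = sin 66.8° / 1.333 = 0.9191/1.333 = 0.6895; r = 43.59°.
D = 2·66.8° − 6·43.59° + 2·180° = 133.60° − 261.55° + 360° = 232.05°.
Angle from antisolar point = D − 180° = 52.05°.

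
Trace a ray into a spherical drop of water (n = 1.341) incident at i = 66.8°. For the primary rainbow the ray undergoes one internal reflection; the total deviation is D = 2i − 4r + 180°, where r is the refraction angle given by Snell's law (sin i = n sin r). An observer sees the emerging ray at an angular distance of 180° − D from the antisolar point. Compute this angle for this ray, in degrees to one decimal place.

39.5°

sin r = sin 66.8° / 1.341 = 0.9191/1.341 = 0.6854; r = 43.27°.
D = 2·66.8° − 4·43.27° + 180° = 133.60° − 173.07° + 180° = 140.53°.
Angle from antisolar point = 180° − D = 39.47°.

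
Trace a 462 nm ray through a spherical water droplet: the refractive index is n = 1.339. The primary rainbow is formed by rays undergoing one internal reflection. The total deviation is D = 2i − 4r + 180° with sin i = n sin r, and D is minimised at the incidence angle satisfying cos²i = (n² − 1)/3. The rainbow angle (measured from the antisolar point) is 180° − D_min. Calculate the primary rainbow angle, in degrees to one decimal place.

41.2°

cos²i = (1.79292 − 1)/3 = 0.26431; i = arccos(0.51411) = 59.062°.
sin r = sin 59.062°/1.339 = 0.64057; r = 39.834°.
D_min = 2·59.062° − 4·39.834° + 180° = 138.786°.
Rainbow angle = 180° − D_min = 41.214°.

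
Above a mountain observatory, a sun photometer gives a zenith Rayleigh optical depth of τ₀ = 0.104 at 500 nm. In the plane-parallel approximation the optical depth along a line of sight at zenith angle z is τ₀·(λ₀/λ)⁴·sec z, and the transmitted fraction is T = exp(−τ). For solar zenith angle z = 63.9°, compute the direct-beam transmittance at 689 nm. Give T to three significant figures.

sec 63.9° = 2.2730.
τ = 0.104 × (500/689)⁴ × 2.2730 = 0.104 × 0.2773 × 2.2730 = 0.0656.
T = exp(−0.0656) = 0.9365.

0.937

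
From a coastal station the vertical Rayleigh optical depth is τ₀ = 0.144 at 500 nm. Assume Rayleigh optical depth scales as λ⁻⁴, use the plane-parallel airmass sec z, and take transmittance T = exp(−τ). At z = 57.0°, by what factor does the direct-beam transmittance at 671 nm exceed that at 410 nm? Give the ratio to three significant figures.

Airmass: sec 57.0° = 1.8361.
τ(671 nm) = 0.144 × (500/671)⁴ × 1.8361 = 0.144 × 0.3083 × 1.8361 = 0.0815.
τ(410 nm) = 0.144 × (500/410)⁴ × 1.8361 = 0.144 × 2.2118 × 1.8361 = 0.5848.
T(671)/T(410) = exp(τ_B − τ_A) = exp(0.5033) = 1.6541.

1.65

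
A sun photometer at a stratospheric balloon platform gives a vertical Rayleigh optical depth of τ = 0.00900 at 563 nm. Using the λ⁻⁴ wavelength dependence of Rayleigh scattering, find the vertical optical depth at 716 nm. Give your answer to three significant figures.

τ(716 nm) = τ(563 nm) × (563/716)⁴ = 0.00900 × (0.7863)⁴ = 0.00900 × 0.3823 = 0.0034.

0.00344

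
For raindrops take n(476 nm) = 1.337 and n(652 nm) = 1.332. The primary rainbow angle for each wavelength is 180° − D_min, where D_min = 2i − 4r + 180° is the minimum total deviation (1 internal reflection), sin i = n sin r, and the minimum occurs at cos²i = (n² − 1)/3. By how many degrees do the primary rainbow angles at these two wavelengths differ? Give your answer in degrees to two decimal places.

At 476 nm (n = 1.337): cos²i = 0.26252 → i = 59.178°, r = 39.964°, D_min = 138.500°, rainbow angle = 41.500°.
At 652 nm (n = 1.332): cos²i = 0.25807 → i = 59.469°, r = 40.290°, D_min = 137.776°, rainbow angle = 42.224°.
Angular width = |41.500° − 42.224°| = 0.724°.

0.72°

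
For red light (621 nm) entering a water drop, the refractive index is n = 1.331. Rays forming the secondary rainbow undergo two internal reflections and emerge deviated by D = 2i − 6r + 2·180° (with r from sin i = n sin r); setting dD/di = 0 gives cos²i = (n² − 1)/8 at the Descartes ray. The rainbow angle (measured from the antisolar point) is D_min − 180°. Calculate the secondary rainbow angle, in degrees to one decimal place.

50.4°

cos²i = (1.77156 − 1)/8 = 0.09645; i = arccos(0.31056) = 71.907°.
sin r = sin 71.907°/1.331 = 0.71417; r = 45.575°.
D_min = 2·71.907° − 6·45.575° + 360° = 230.365°.
Rainbow angle = D_min − 180° = 50.365°.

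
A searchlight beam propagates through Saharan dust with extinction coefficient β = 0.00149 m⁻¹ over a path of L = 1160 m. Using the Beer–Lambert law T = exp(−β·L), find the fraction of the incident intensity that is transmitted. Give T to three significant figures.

0.178

τ = β·L = 0.00149 × 1160 = 1.7284.
T = exp(−1.7284) = 0.1776.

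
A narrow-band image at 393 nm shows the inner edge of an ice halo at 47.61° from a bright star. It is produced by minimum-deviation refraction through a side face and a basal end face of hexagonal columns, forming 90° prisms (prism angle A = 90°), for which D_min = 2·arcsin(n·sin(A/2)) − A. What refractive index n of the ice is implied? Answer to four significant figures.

1.319

Rearranging: n = sin((D_min + A)/2) / sin(A/2).
(D_min + A)/2 = (47.61° + 90°)/2 = 68.805°.
n = sin 68.805° / sin 45° = 0.9324 / 0.7071 = 1.3185.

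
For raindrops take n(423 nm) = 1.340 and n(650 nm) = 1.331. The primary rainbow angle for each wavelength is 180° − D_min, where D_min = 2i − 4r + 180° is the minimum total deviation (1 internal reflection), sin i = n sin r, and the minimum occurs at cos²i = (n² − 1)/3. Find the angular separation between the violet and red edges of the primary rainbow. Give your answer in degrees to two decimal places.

At 423 nm (n = 1.340): cos²i = 0.26520 → i = 59.004°, r = 39.770°, D_min = 138.929°, rainbow angle = 41.071°.
At 650 nm (n = 1.331): cos²i = 0.25719 → i = 59.527°, r = 40.356°, D_min = 137.630°, rainbow angle = 42.370°.
Angular width = |41.071° − 42.370°| = 1.299°.

1.30°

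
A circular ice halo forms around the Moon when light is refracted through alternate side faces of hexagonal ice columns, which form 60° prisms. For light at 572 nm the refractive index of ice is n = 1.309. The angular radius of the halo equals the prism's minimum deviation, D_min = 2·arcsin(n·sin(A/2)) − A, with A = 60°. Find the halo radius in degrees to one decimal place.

n·sin(A/2) = 1.309 × sin 30° = 1.309 × 0.5000 = 0.6545.
D_min = 2·arcsin(0.6545) − 60° = 2 × 40.882° − 60° = 21.763°.

21.8°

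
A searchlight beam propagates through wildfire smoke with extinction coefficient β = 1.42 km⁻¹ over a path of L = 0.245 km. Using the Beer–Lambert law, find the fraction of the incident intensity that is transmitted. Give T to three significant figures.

τ = β·L = 1.42 × 0.245 = 0.3479.
T = exp(−0.3479) = 0.7062.

0.706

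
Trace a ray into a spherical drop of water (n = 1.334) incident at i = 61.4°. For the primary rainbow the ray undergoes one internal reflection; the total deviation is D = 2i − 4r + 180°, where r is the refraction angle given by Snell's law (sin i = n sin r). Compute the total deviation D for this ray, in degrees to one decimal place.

sin r = sin 61.4° / 1.334 = 0.8780/1.334 = 0.6582; r = 41.16°.
D = 2·61.4° − 4·41.16° + 180° = 122.80° − 164.64° + 180° = 138.16°.

138.2°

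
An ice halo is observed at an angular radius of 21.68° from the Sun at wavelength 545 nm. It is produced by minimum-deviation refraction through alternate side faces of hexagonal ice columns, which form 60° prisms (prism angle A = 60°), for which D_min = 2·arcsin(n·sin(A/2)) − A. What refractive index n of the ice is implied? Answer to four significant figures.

Rearranging: n = sin((D_min + A)/2) / sin(A/2).
(D_min + A)/2 = (21.68° + 60°)/2 = 40.840°.
n = sin 40.840° / sin 30° = 0.6539 / 0.5000 = 1.3079.

1.308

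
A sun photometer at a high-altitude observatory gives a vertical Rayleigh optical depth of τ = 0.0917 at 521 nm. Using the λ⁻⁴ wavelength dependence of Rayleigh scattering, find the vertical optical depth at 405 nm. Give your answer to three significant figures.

0.251

τ(405 nm) = τ(521 nm) × (521/405)⁴ = 0.0917 × (1.2864)⁴ = 0.0917 × 2.7386 = 0.2511.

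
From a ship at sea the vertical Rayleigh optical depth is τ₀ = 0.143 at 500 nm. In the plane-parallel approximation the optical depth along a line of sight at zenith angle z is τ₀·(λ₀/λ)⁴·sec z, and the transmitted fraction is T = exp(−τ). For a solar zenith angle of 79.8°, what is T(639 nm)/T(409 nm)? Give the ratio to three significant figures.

4.49

Airmass: sec 79.8° = 5.6470.
τ(639 nm) = 0.143 × (500/639)⁴ × 5.6470 = 0.143 × 0.3749 × 5.6470 = 0.3027.
τ(409 nm) = 0.143 × (500/409)⁴ × 5.6470 = 0.143 × 2.2335 × 5.6470 = 1.8036.
T(639)/T(409) = exp(τ_B − τ_A) = exp(1.5009) = 4.4857.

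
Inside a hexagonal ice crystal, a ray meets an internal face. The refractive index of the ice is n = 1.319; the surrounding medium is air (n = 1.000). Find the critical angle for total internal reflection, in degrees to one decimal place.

sin θ_c = n_air / n = 1.000 / 1.319 = 0.7582.
θ_c = arcsin(0.7582) = 49.30°.

49.3°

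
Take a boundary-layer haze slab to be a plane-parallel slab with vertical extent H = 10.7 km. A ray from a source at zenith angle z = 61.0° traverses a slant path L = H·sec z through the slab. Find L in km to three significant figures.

22.1 km

sec z = 1/cos 61.0° = 2.0627.
L = 10.7 × 2.0627 = 22.071 km.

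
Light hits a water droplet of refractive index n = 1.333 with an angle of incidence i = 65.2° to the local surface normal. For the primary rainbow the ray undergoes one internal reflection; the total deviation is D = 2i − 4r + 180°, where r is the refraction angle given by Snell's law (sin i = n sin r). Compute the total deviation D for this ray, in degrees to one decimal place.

138.7°

sin r = sin 65.2° / 1.333 = 0.9078/1.333 = 0.6810; r = 42.92°.
D = 2·65.2° − 4·42.92° + 180° = 130.40° − 171.69° + 180° = 138.71°.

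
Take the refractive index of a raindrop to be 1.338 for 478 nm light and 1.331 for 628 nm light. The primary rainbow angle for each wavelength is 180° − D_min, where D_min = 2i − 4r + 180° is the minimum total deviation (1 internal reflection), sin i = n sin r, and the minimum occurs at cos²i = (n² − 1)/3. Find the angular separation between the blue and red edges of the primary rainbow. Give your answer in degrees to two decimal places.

1.01°

At 478 nm (n = 1.338): cos²i = 0.26341 → i = 59.120°, r = 39.899°, D_min = 138.643°, rainbow angle = 41.357°.
At 628 nm (n = 1.331): cos²i = 0.25719 → i = 59.527°, r = 40.356°, D_min = 137.630°, rainbow angle = 42.370°.
Angular width = |41.357° − 42.370°| = 1.013°.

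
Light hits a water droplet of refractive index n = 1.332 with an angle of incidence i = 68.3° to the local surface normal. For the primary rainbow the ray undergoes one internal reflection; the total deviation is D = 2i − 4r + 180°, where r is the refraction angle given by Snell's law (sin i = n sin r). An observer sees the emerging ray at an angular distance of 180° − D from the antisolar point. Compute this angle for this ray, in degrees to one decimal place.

sin r = sin 68.3° / 1.332 = 0.9291/1.332 = 0.6975; r = 44.23°.
D = 2·68.3° − 4·44.23° + 180° = 136.60° − 176.92° + 180° = 139.68°.
Angle from antisolar point = 180° − D = 40.32°.

40.3°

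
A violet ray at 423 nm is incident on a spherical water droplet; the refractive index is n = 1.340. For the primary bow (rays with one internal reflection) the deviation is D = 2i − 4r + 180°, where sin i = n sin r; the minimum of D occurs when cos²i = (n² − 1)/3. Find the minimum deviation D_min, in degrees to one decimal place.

138.9°

cos²i = (1.79560 − 1)/3 = 0.26520; i = arccos(0.51498) = 59.004°.
sin r = sin 59.004°/1.340 = 0.63971; r = 39.770°.
D_min = 2·59.004° − 4·39.770° + 180° = 138.929°.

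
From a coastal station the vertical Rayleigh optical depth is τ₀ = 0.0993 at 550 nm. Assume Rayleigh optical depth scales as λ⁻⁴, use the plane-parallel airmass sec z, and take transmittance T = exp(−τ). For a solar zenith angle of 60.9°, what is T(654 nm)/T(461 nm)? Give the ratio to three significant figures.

Airmass: sec 60.9° = 2.0562.
τ(654 nm) = 0.0993 × (550/654)⁴ × 2.0562 = 0.0993 × 0.5002 × 2.0562 = 0.1021.
τ(461 nm) = 0.0993 × (550/461)⁴ × 2.0562 = 0.0993 × 2.0260 × 2.0562 = 0.4137.
T(654)/T(461) = exp(τ_B − τ_A) = exp(0.3115) = 1.3655.

1.37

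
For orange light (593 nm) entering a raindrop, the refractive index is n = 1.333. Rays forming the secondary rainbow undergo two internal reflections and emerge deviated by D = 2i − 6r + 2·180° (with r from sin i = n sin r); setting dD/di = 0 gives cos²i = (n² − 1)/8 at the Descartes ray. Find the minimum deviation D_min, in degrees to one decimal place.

230.9°

cos²i = (1.77689 − 1)/8 = 0.09711; i = arccos(0.31163) = 71.843°.
sin r = sin 71.843°/1.333 = 0.71283; r = 45.466°.
D_min = 2·71.843° − 6·45.466° + 360° = 230.891°.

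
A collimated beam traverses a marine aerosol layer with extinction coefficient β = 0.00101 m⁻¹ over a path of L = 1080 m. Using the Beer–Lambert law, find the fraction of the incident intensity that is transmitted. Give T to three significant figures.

τ = β·L = 0.00101 × 1080 = 1.0908.
T = exp(−1.0908) = 0.3359.

0.336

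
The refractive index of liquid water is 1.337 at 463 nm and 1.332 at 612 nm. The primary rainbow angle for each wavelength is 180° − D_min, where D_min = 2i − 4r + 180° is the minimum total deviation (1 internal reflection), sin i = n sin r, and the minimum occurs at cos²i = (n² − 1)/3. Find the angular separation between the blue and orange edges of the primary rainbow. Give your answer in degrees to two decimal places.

At 463 nm (n = 1.337): cos²i = 0.26252 → i = 59.178°, r = 39.964°, D_min = 138.500°, rainbow angle = 41.500°.
At 612 nm (n = 1.332): cos²i = 0.25807 → i = 59.469°, r = 40.290°, D_min = 137.776°, rainbow angle = 42.224°.
Angular width = |41.500° − 42.224°| = 0.724°.

0.72°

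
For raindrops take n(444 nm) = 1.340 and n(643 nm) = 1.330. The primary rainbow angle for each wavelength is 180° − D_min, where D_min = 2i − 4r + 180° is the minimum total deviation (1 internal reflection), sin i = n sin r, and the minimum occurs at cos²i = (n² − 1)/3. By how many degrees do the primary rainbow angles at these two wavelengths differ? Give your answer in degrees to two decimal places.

1.45°

At 444 nm (n = 1.340): cos²i = 0.26520 → i = 59.004°, r = 39.770°, D_min = 138.929°, rainbow angle = 41.071°.
At 643 nm (n = 1.330): cos²i = 0.25630 → i = 59.585°, r = 40.422°, D_min = 137.484°, rainbow angle = 42.516°.
Angular width = |41.071° − 42.516°| = 1.445°.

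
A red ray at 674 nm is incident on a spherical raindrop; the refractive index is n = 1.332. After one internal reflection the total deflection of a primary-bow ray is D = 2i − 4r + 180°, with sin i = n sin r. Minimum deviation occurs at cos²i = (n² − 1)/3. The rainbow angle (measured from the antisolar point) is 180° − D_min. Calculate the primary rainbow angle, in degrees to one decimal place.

42.2°

cos²i = (1.77422 − 1)/3 = 0.25807; i = arccos(0.50801) = 59.469°.
sin r = sin 59.469°/1.332 = 0.64666; r = 40.290°.
D_min = 2·59.469° − 4·40.290° + 180° = 137.776°.
Rainbow angle = 180° − D_min = 42.224°.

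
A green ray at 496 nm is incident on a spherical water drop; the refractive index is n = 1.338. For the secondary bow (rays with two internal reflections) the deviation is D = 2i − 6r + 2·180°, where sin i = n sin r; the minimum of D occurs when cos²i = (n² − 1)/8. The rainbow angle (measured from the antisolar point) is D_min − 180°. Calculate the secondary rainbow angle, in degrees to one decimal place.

52.2°

cos²i = (1.79024 − 1)/8 = 0.09878; i = arccos(0.31429) = 71.682°.
sin r = sin 71.682°/1.338 = 0.70951; r = 45.195°.
D_min = 2·71.682° − 6·45.195° + 360° = 232.193°.
Rainbow angle = D_min − 180° = 52.193°.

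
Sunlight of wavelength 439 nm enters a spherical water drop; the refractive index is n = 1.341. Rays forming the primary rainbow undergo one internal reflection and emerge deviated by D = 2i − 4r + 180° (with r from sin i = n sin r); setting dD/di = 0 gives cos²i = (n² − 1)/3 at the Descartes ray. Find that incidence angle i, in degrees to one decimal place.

cos²i = (1.341² − 1)/3 = (1.79828 − 1)/3 = 0.26609.
cos i = 0.51584, so i = 58.946°.

58.9°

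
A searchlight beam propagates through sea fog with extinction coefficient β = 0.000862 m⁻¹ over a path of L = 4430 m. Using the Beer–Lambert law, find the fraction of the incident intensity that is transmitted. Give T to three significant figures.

0.0220

τ = β·L = 0.000862 × 4430 = 3.8187.
T = exp(−3.8187) = 0.0220.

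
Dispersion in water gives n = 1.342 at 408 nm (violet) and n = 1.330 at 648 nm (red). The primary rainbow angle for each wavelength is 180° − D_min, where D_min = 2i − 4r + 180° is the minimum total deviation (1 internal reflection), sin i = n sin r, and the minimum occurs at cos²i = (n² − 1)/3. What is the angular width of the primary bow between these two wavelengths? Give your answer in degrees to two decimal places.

At 408 nm (n = 1.342): cos²i = 0.26699 → i = 58.888°, r = 39.641°, D_min = 139.213°, rainbow angle = 40.787°.
At 648 nm (n = 1.330): cos²i = 0.25630 → i = 59.585°, r = 40.422°, D_min = 137.484°, rainbow angle = 42.516°.
Angular width = |40.787° − 42.516°| = 1.729°.

1.73°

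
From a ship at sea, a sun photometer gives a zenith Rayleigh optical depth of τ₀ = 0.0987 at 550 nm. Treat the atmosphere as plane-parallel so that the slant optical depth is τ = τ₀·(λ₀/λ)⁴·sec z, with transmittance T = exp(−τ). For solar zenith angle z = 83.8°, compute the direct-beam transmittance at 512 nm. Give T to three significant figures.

0.296

sec 83.8° = 9.2593.
τ = 0.0987 × (550/512)⁴ × 9.2593 = 0.0987 × 1.3316 × 9.2593 = 1.2169.
T = exp(−1.2169) = 0.2961.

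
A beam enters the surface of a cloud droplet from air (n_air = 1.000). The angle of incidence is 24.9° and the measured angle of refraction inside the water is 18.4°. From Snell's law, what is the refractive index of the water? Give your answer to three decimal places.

1.334

n = sin θ_i / sin θ_r = sin 24.9° / sin 18.4° = 0.4210 / 0.3156 = 1.3339.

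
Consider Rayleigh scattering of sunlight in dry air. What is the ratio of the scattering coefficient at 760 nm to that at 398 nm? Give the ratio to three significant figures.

Rayleigh scattering ∝ λ⁻⁴, so the ratio of coefficients is the inverse fourth power of the wavelength ratio.
σ(760)/σ(398) = (398/760)⁴ = (0.5237)⁴ = 0.07521.

0.0752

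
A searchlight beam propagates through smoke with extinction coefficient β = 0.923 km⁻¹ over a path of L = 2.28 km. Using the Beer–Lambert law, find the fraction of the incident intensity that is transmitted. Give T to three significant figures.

0.122

τ = β·L = 0.923 × 2.28 = 2.1044.
T = exp(−2.1044) = 0.1219.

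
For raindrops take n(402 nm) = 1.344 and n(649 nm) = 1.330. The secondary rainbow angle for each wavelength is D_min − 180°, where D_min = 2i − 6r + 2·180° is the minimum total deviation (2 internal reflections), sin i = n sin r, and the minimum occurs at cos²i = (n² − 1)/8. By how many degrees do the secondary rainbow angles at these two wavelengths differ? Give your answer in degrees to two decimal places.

3.63°

At 402 nm (n = 1.344): cos²i = 0.10079 → i = 71.490°, r = 44.874°, D_min = 233.733°, rainbow angle = 53.733°.
At 649 nm (n = 1.330): cos²i = 0.09611 → i = 71.940°, r = 45.630°, D_min = 230.101°, rainbow angle = 50.101°.
Angular width = |53.733° − 50.101°| = 3.632°.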